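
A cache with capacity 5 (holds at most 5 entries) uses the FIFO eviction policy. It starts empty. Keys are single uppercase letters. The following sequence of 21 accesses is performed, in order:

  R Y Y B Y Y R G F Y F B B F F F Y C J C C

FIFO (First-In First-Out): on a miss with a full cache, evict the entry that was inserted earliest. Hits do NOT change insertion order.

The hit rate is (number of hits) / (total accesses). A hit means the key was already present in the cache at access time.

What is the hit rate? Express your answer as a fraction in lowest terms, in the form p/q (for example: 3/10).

FIFO simulation (capacity=5):
  1. access R: MISS. Cache (old->new): [R]
  2. access Y: MISS. Cache (old->new): [R Y]
  3. access Y: HIT. Cache (old->new): [R Y]
  4. access B: MISS. Cache (old->new): [R Y B]
  5. access Y: HIT. Cache (old->new): [R Y B]
  6. access Y: HIT. Cache (old->new): [R Y B]
  7. access R: HIT. Cache (old->new): [R Y B]
  8. access G: MISS. Cache (old->new): [R Y B G]
  9. access F: MISS. Cache (old->new): [R Y B G F]
  10. access Y: HIT. Cache (old->new): [R Y B G F]
  11. access F: HIT. Cache (old->new): [R Y B G F]
  12. access B: HIT. Cache (old->new): [R Y B G F]
  13. access B: HIT. Cache (old->new): [R Y B G F]
  14. access F: HIT. Cache (old->new): [R Y B G F]
  15. access F: HIT. Cache (old->new): [R Y B G F]
  16. access F: HIT. Cache (old->new): [R Y B G F]
  17. access Y: HIT. Cache (old->new): [R Y B G F]
  18. access C: MISS, evict R. Cache (old->new): [Y B G F C]
  19. access J: MISS, evict Y. Cache (old->new): [B G F C J]
  20. access C: HIT. Cache (old->new): [B G F C J]
  21. access C: HIT. Cache (old->new): [B G F C J]
Total: 14 hits, 7 misses, 2 evictions

Hit rate = 14/21 = 2/3

Answer: 2/3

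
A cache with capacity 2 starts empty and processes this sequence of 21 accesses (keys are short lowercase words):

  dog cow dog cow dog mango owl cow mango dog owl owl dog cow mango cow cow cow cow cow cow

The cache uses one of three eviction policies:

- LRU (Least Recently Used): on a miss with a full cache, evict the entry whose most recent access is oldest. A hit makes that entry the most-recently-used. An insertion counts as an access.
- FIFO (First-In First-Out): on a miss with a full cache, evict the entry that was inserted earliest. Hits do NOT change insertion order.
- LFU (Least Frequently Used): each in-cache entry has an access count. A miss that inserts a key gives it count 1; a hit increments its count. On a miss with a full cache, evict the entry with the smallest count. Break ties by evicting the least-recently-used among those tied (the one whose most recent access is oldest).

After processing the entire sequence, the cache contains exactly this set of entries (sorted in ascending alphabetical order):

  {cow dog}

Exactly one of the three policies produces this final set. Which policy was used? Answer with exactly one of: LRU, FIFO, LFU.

Simulating under each policy and comparing final sets:
  LRU: final set = {cow mango} -> differs
  FIFO: final set = {cow mango} -> differs
  LFU: final set = {cow dog} -> MATCHES target
Only LFU produces the target set.

Answer: LFU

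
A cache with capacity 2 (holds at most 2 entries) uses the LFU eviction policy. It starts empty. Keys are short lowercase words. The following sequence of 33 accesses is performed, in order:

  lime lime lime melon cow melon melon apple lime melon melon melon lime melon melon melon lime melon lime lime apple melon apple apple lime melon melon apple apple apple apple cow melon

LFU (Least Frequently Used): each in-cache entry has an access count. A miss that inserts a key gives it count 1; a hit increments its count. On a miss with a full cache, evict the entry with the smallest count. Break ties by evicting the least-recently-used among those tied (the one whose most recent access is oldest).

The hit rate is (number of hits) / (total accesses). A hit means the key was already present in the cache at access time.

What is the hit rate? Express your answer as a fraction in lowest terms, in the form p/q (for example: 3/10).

Answer: 20/33

Derivation:
LFU simulation (capacity=2):
  1. access lime: MISS. Cache: [lime(c=1)]
  2. access lime: HIT, count now 2. Cache: [lime(c=2)]
  3. access lime: HIT, count now 3. Cache: [lime(c=3)]
  4. access melon: MISS. Cache: [melon(c=1) lime(c=3)]
  5. access cow: MISS, evict melon(c=1). Cache: [cow(c=1) lime(c=3)]
  6. access melon: MISS, evict cow(c=1). Cache: [melon(c=1) lime(c=3)]
  7. access melon: HIT, count now 2. Cache: [melon(c=2) lime(c=3)]
  8. access apple: MISS, evict melon(c=2). Cache: [apple(c=1) lime(c=3)]
  9. access lime: HIT, count now 4. Cache: [apple(c=1) lime(c=4)]
  10. access melon: MISS, evict apple(c=1). Cache: [melon(c=1) lime(c=4)]
  11. access melon: HIT, count now 2. Cache: [melon(c=2) lime(c=4)]
  12. access melon: HIT, count now 3. Cache: [melon(c=3) lime(c=4)]
  13. access lime: HIT, count now 5. Cache: [melon(c=3) lime(c=5)]
  14. access melon: HIT, count now 4. Cache: [melon(c=4) lime(c=5)]
  15. access melon: HIT, count now 5. Cache: [lime(c=5) melon(c=5)]
  16. access melon: HIT, count now 6. Cache: [lime(c=5) melon(c=6)]
  17. access lime: HIT, count now 6. Cache: [melon(c=6) lime(c=6)]
  18. access melon: HIT, count now 7. Cache: [lime(c=6) melon(c=7)]
  19. access lime: HIT, count now 7. Cache: [melon(c=7) lime(c=7)]
  20. access lime: HIT, count now 8. Cache: [melon(c=7) lime(c=8)]
  21. access apple: MISS, evict melon(c=7). Cache: [apple(c=1) lime(c=8)]
  22. access melon: MISS, evict apple(c=1). Cache: [melon(c=1) lime(c=8)]
  23. access apple: MISS, evict melon(c=1). Cache: [apple(c=1) lime(c=8)]
  24. access apple: HIT, count now 2. Cache: [apple(c=2) lime(c=8)]
  25. access lime: HIT, count now 9. Cache: [apple(c=2) lime(c=9)]
  26. access melon: MISS, evict apple(c=2). Cache: [melon(c=1) lime(c=9)]
  27. access melon: HIT, count now 2. Cache: [melon(c=2) lime(c=9)]
  28. access apple: MISS, evict melon(c=2). Cache: [apple(c=1) lime(c=9)]
  29. access apple: HIT, count now 2. Cache: [apple(c=2) lime(c=9)]
  30. access apple: HIT, count now 3. Cache: [apple(c=3) lime(c=9)]
  31. access apple: HIT, count now 4. Cache: [apple(c=4) lime(c=9)]
  32. access cow: MISS, evict apple(c=4). Cache: [cow(c=1) lime(c=9)]
  33. access melon: MISS, evict cow(c=1). Cache: [melon(c=1) lime(c=9)]
Total: 20 hits, 13 misses, 11 evictions

Hit rate = 20/33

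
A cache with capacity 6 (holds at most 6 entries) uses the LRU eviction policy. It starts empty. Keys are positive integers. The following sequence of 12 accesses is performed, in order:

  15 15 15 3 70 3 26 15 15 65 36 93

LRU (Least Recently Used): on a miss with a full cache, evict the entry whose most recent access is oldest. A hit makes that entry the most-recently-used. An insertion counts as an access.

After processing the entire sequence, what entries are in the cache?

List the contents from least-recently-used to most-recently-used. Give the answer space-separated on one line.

LRU simulation (capacity=6):
  1. access 15: MISS. Cache (LRU->MRU): [15]
  2. access 15: HIT. Cache (LRU->MRU): [15]
  3. access 15: HIT. Cache (LRU->MRU): [15]
  4. access 3: MISS. Cache (LRU->MRU): [15 3]
  5. access 70: MISS. Cache (LRU->MRU): [15 3 70]
  6. access 3: HIT. Cache (LRU->MRU): [15 70 3]
  7. access 26: MISS. Cache (LRU->MRU): [15 70 3 26]
  8. access 15: HIT. Cache (LRU->MRU): [70 3 26 15]
  9. access 15: HIT. Cache (LRU->MRU): [70 3 26 15]
  10. access 65: MISS. Cache (LRU->MRU): [70 3 26 15 65]
  11. access 36: MISS. Cache (LRU->MRU): [70 3 26 15 65 36]
  12. access 93: MISS, evict 70. Cache (LRU->MRU): [3 26 15 65 36 93]
Total: 5 hits, 7 misses, 1 evictions

Answer: 3 26 15 65 36 93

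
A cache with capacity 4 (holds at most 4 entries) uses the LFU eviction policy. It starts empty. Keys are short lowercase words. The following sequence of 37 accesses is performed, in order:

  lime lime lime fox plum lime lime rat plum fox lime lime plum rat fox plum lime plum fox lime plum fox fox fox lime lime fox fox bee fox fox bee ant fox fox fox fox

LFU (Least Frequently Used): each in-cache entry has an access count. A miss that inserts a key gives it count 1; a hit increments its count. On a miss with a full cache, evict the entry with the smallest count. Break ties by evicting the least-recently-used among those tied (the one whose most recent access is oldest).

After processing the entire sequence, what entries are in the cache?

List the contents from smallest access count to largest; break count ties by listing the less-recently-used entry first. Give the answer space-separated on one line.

Answer: ant plum lime fox

Derivation:
LFU simulation (capacity=4):
  1. access lime: MISS. Cache: [lime(c=1)]
  2. access lime: HIT, count now 2. Cache: [lime(c=2)]
  3. access lime: HIT, count now 3. Cache: [lime(c=3)]
  4. access fox: MISS. Cache: [fox(c=1) lime(c=3)]
  5. access plum: MISS. Cache: [fox(c=1) plum(c=1) lime(c=3)]
  6. access lime: HIT, count now 4. Cache: [fox(c=1) plum(c=1) lime(c=4)]
  7. access lime: HIT, count now 5. Cache: [fox(c=1) plum(c=1) lime(c=5)]
  8. access rat: MISS. Cache: [fox(c=1) plum(c=1) rat(c=1) lime(c=5)]
  9. access plum: HIT, count now 2. Cache: [fox(c=1) rat(c=1) plum(c=2) lime(c=5)]
  10. access fox: HIT, count now 2. Cache: [rat(c=1) plum(c=2) fox(c=2) lime(c=5)]
  11. access lime: HIT, count now 6. Cache: [rat(c=1) plum(c=2) fox(c=2) lime(c=6)]
  12. access lime: HIT, count now 7. Cache: [rat(c=1) plum(c=2) fox(c=2) lime(c=7)]
  13. access plum: HIT, count now 3. Cache: [rat(c=1) fox(c=2) plum(c=3) lime(c=7)]
  14. access rat: HIT, count now 2. Cache: [fox(c=2) rat(c=2) plum(c=3) lime(c=7)]
  15. access fox: HIT, count now 3. Cache: [rat(c=2) plum(c=3) fox(c=3) lime(c=7)]
  16. access plum: HIT, count now 4. Cache: [rat(c=2) fox(c=3) plum(c=4) lime(c=7)]
  17. access lime: HIT, count now 8. Cache: [rat(c=2) fox(c=3) plum(c=4) lime(c=8)]
  18. access plum: HIT, count now 5. Cache: [rat(c=2) fox(c=3) plum(c=5) lime(c=8)]
  19. access fox: HIT, count now 4. Cache: [rat(c=2) fox(c=4) plum(c=5) lime(c=8)]
  20. access lime: HIT, count now 9. Cache: [rat(c=2) fox(c=4) plum(c=5) lime(c=9)]
  21. access plum: HIT, count now 6. Cache: [rat(c=2) fox(c=4) plum(c=6) lime(c=9)]
  22. access fox: HIT, count now 5. Cache: [rat(c=2) fox(c=5) plum(c=6) lime(c=9)]
  23. access fox: HIT, count now 6. Cache: [rat(c=2) plum(c=6) fox(c=6) lime(c=9)]
  24. access fox: HIT, count now 7. Cache: [rat(c=2) plum(c=6) fox(c=7) lime(c=9)]
  25. access lime: HIT, count now 10. Cache: [rat(c=2) plum(c=6) fox(c=7) lime(c=10)]
  26. access lime: HIT, count now 11. Cache: [rat(c=2) plum(c=6) fox(c=7) lime(c=11)]
  27. access fox: HIT, count now 8. Cache: [rat(c=2) plum(c=6) fox(c=8) lime(c=11)]
  28. access fox: HIT, count now 9. Cache: [rat(c=2) plum(c=6) fox(c=9) lime(c=11)]
  29. access bee: MISS, evict rat(c=2). Cache: [bee(c=1) plum(c=6) fox(c=9) lime(c=11)]
  30. access fox: HIT, count now 10. Cache: [bee(c=1) plum(c=6) fox(c=10) lime(c=11)]
  31. access fox: HIT, count now 11. Cache: [bee(c=1) plum(c=6) lime(c=11) fox(c=11)]
  32. access bee: HIT, count now 2. Cache: [bee(c=2) plum(c=6) lime(c=11) fox(c=11)]
  33. access ant: MISS, evict bee(c=2). Cache: [ant(c=1) plum(c=6) lime(c=11) fox(c=11)]
  34. access fox: HIT, count now 12. Cache: [ant(c=1) plum(c=6) lime(c=11) fox(c=12)]
  35. access fox: HIT, count now 13. Cache: [ant(c=1) plum(c=6) lime(c=11) fox(c=13)]
  36. access fox: HIT, count now 14. Cache: [ant(c=1) plum(c=6) lime(c=11) fox(c=14)]
  37. access fox: HIT, count now 15. Cache: [ant(c=1) plum(c=6) lime(c=11) fox(c=15)]
Total: 31 hits, 6 misses, 2 evictions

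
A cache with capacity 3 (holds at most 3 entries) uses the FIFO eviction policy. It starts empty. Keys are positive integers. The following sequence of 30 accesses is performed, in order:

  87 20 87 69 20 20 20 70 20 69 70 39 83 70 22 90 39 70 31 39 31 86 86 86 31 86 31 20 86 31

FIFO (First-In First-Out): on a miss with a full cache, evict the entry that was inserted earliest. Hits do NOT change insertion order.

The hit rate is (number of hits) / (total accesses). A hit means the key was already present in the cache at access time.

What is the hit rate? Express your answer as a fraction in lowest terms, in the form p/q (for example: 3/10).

FIFO simulation (capacity=3):
  1. access 87: MISS. Cache (old->new): [87]
  2. access 20: MISS. Cache (old->new): [87 20]
  3. access 87: HIT. Cache (old->new): [87 20]
  4. access 69: MISS. Cache (old->new): [87 20 69]
  5. access 20: HIT. Cache (old->new): [87 20 69]
  6. access 20: HIT. Cache (old->new): [87 20 69]
  7. access 20: HIT. Cache (old->new): [87 20 69]
  8. access 70: MISS, evict 87. Cache (old->new): [20 69 70]
  9. access 20: HIT. Cache (old->new): [20 69 70]
  10. access 69: HIT. Cache (old->new): [20 69 70]
  11. access 70: HIT. Cache (old->new): [20 69 70]
  12. access 39: MISS, evict 20. Cache (old->new): [69 70 39]
  13. access 83: MISS, evict 69. Cache (old->new): [70 39 83]
  14. access 70: HIT. Cache (old->new): [70 39 83]
  15. access 22: MISS, evict 70. Cache (old->new): [39 83 22]
  16. access 90: MISS, evict 39. Cache (old->new): [83 22 90]
  17. access 39: MISS, evict 83. Cache (old->new): [22 90 39]
  18. access 70: MISS, evict 22. Cache (old->new): [90 39 70]
  19. access 31: MISS, evict 90. Cache (old->new): [39 70 31]
  20. access 39: HIT. Cache (old->new): [39 70 31]
  21. access 31: HIT. Cache (old->new): [39 70 31]
  22. access 86: MISS, evict 39. Cache (old->new): [70 31 86]
  23. access 86: HIT. Cache (old->new): [70 31 86]
  24. access 86: HIT. Cache (old->new): [70 31 86]
  25. access 31: HIT. Cache (old->new): [70 31 86]
  26. access 86: HIT. Cache (old->new): [70 31 86]
  27. access 31: HIT. Cache (old->new): [70 31 86]
  28. access 20: MISS, evict 70. Cache (old->new): [31 86 20]
  29. access 86: HIT. Cache (old->new): [31 86 20]
  30. access 31: HIT. Cache (old->new): [31 86 20]
Total: 17 hits, 13 misses, 10 evictions

Hit rate = 17/30

Answer: 17/30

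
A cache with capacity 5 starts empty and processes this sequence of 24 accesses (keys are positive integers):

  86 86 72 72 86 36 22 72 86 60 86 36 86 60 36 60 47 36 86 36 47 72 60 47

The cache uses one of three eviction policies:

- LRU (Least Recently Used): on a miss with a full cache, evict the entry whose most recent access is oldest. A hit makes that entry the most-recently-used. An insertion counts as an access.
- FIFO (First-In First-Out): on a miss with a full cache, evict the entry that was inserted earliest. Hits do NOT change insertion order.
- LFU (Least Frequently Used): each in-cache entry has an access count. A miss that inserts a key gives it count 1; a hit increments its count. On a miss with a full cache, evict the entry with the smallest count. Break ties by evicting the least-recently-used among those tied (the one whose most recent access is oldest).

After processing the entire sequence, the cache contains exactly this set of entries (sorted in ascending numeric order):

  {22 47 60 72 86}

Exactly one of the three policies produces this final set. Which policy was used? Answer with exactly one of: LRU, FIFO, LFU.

Simulating under each policy and comparing final sets:
  LRU: final set = {36 47 60 72 86} -> differs
  FIFO: final set = {22 47 60 72 86} -> MATCHES target
  LFU: final set = {36 47 60 72 86} -> differs
Only FIFO produces the target set.

Answer: FIFO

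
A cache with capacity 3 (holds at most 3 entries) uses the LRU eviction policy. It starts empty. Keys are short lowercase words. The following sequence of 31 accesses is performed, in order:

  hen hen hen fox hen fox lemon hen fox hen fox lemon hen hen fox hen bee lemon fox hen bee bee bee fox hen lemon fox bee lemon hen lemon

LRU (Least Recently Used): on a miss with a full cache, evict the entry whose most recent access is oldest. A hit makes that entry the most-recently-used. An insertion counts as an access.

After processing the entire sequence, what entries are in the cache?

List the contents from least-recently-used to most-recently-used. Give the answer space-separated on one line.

Answer: bee hen lemon

Derivation:
LRU simulation (capacity=3):
  1. access hen: MISS. Cache (LRU->MRU): [hen]
  2. access hen: HIT. Cache (LRU->MRU): [hen]
  3. access hen: HIT. Cache (LRU->MRU): [hen]
  4. access fox: MISS. Cache (LRU->MRU): [hen fox]
  5. access hen: HIT. Cache (LRU->MRU): [fox hen]
  6. access fox: HIT. Cache (LRU->MRU): [hen fox]
  7. access lemon: MISS. Cache (LRU->MRU): [hen fox lemon]
  8. access hen: HIT. Cache (LRU->MRU): [fox lemon hen]
  9. access fox: HIT. Cache (LRU->MRU): [lemon hen fox]
  10. access hen: HIT. Cache (LRU->MRU): [lemon fox hen]
  11. access fox: HIT. Cache (LRU->MRU): [lemon hen fox]
  12. access lemon: HIT. Cache (LRU->MRU): [hen fox lemon]
  13. access hen: HIT. Cache (LRU->MRU): [fox lemon hen]
  14. access hen: HIT. Cache (LRU->MRU): [fox lemon hen]
  15. access fox: HIT. Cache (LRU->MRU): [lemon hen fox]
  16. access hen: HIT. Cache (LRU->MRU): [lemon fox hen]
  17. access bee: MISS, evict lemon. Cache (LRU->MRU): [fox hen bee]
  18. access lemon: MISS, evict fox. Cache (LRU->MRU): [hen bee lemon]
  19. access fox: MISS, evict hen. Cache (LRU->MRU): [bee lemon fox]
  20. access hen: MISS, evict bee. Cache (LRU->MRU): [lemon fox hen]
  21. access bee: MISS, evict lemon. Cache (LRU->MRU): [fox hen bee]
  22. access bee: HIT. Cache (LRU->MRU): [fox hen bee]
  23. access bee: HIT. Cache (LRU->MRU): [fox hen bee]
  24. access fox: HIT. Cache (LRU->MRU): [hen bee fox]
  25. access hen: HIT. Cache (LRU->MRU): [bee fox hen]
  26. access lemon: MISS, evict bee. Cache (LRU->MRU): [fox hen lemon]
  27. access fox: HIT. Cache (LRU->MRU): [hen lemon fox]
  28. access bee: MISS, evict hen. Cache (LRU->MRU): [lemon fox bee]
  29. access lemon: HIT. Cache (LRU->MRU): [fox bee lemon]
  30. access hen: MISS, evict fox. Cache (LRU->MRU): [bee lemon hen]
  31. access lemon: HIT. Cache (LRU->MRU): [bee hen lemon]
Total: 20 hits, 11 misses, 8 evictions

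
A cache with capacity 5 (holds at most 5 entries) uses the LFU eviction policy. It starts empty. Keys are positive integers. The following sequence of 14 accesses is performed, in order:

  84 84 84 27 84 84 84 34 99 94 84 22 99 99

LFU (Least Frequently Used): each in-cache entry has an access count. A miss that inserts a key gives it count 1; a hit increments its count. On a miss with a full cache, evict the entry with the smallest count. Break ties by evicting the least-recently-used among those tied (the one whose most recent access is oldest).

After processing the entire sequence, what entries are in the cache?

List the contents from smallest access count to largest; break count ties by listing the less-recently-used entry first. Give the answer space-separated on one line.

LFU simulation (capacity=5):
  1. access 84: MISS. Cache: [84(c=1)]
  2. access 84: HIT, count now 2. Cache: [84(c=2)]
  3. access 84: HIT, count now 3. Cache: [84(c=3)]
  4. access 27: MISS. Cache: [27(c=1) 84(c=3)]
  5. access 84: HIT, count now 4. Cache: [27(c=1) 84(c=4)]
  6. access 84: HIT, count now 5. Cache: [27(c=1) 84(c=5)]
  7. access 84: HIT, count now 6. Cache: [27(c=1) 84(c=6)]
  8. access 34: MISS. Cache: [27(c=1) 34(c=1) 84(c=6)]
  9. access 99: MISS. Cache: [27(c=1) 34(c=1) 99(c=1) 84(c=6)]
  10. access 94: MISS. Cache: [27(c=1) 34(c=1) 99(c=1) 94(c=1) 84(c=6)]
  11. access 84: HIT, count now 7. Cache: [27(c=1) 34(c=1) 99(c=1) 94(c=1) 84(c=7)]
  12. access 22: MISS, evict 27(c=1). Cache: [34(c=1) 99(c=1) 94(c=1) 22(c=1) 84(c=7)]
  13. access 99: HIT, count now 2. Cache: [34(c=1) 94(c=1) 22(c=1) 99(c=2) 84(c=7)]
  14. access 99: HIT, count now 3. Cache: [34(c=1) 94(c=1) 22(c=1) 99(c=3) 84(c=7)]
Total: 8 hits, 6 misses, 1 evictions

Answer: 34 94 22 99 84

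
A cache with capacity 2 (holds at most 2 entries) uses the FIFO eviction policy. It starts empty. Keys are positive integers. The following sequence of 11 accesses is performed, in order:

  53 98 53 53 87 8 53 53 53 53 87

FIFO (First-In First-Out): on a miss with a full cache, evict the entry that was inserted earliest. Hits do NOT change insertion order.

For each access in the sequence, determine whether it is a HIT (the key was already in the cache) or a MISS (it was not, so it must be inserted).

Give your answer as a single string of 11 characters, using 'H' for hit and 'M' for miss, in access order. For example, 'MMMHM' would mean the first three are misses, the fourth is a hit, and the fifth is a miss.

FIFO simulation (capacity=2):
  1. access 53: MISS. Cache (old->new): [53]
  2. access 98: MISS. Cache (old->new): [53 98]
  3. access 53: HIT. Cache (old->new): [53 98]
  4. access 53: HIT. Cache (old->new): [53 98]
  5. access 87: MISS, evict 53. Cache (old->new): [98 87]
  6. access 8: MISS, evict 98. Cache (old->new): [87 8]
  7. access 53: MISS, evict 87. Cache (old->new): [8 53]
  8. access 53: HIT. Cache (old->new): [8 53]
  9. access 53: HIT. Cache (old->new): [8 53]
  10. access 53: HIT. Cache (old->new): [8 53]
  11. access 87: MISS, evict 8. Cache (old->new): [53 87]
Total: 5 hits, 6 misses, 4 evictions

Answer: MMHHMMMHHHM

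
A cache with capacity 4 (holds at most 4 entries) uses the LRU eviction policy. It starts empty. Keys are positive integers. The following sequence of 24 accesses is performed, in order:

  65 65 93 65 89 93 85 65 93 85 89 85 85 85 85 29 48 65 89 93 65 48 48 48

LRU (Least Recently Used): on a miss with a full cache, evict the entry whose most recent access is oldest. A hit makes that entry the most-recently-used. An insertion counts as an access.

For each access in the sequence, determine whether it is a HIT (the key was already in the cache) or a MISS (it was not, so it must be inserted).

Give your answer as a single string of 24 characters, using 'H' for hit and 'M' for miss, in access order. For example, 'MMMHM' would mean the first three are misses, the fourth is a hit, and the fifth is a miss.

LRU simulation (capacity=4):
  1. access 65: MISS. Cache (LRU->MRU): [65]
  2. access 65: HIT. Cache (LRU->MRU): [65]
  3. access 93: MISS. Cache (LRU->MRU): [65 93]
  4. access 65: HIT. Cache (LRU->MRU): [93 65]
  5. access 89: MISS. Cache (LRU->MRU): [93 65 89]
  6. access 93: HIT. Cache (LRU->MRU): [65 89 93]
  7. access 85: MISS. Cache (LRU->MRU): [65 89 93 85]
  8. access 65: HIT. Cache (LRU->MRU): [89 93 85 65]
  9. access 93: HIT. Cache (LRU->MRU): [89 85 65 93]
  10. access 85: HIT. Cache (LRU->MRU): [89 65 93 85]
  11. access 89: HIT. Cache (LRU->MRU): [65 93 85 89]
  12. access 85: HIT. Cache (LRU->MRU): [65 93 89 85]
  13. access 85: HIT. Cache (LRU->MRU): [65 93 89 85]
  14. access 85: HIT. Cache (LRU->MRU): [65 93 89 85]
  15. access 85: HIT. Cache (LRU->MRU): [65 93 89 85]
  16. access 29: MISS, evict 65. Cache (LRU->MRU): [93 89 85 29]
  17. access 48: MISS, evict 93. Cache (LRU->MRU): [89 85 29 48]
  18. access 65: MISS, evict 89. Cache (LRU->MRU): [85 29 48 65]
  19. access 89: MISS, evict 85. Cache (LRU->MRU): [29 48 65 89]
  20. access 93: MISS, evict 29. Cache (LRU->MRU): [48 65 89 93]
  21. access 65: HIT. Cache (LRU->MRU): [48 89 93 65]
  22. access 48: HIT. Cache (LRU->MRU): [89 93 65 48]
  23. access 48: HIT. Cache (LRU->MRU): [89 93 65 48]
  24. access 48: HIT. Cache (LRU->MRU): [89 93 65 48]
Total: 15 hits, 9 misses, 5 evictions

Answer: MHMHMHMHHHHHHHHMMMMMHHHH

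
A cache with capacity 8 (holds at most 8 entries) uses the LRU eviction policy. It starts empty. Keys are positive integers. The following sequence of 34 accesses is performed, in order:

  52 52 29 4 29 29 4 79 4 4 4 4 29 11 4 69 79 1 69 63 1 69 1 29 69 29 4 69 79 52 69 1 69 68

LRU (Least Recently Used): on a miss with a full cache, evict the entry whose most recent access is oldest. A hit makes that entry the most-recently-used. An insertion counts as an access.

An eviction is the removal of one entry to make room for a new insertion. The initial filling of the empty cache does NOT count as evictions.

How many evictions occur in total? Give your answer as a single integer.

LRU simulation (capacity=8):
  1. access 52: MISS. Cache (LRU->MRU): [52]
  2. access 52: HIT. Cache (LRU->MRU): [52]
  3. access 29: MISS. Cache (LRU->MRU): [52 29]
  4. access 4: MISS. Cache (LRU->MRU): [52 29 4]
  5. access 29: HIT. Cache (LRU->MRU): [52 4 29]
  6. access 29: HIT. Cache (LRU->MRU): [52 4 29]
  7. access 4: HIT. Cache (LRU->MRU): [52 29 4]
  8. access 79: MISS. Cache (LRU->MRU): [52 29 4 79]
  9. access 4: HIT. Cache (LRU->MRU): [52 29 79 4]
  10. access 4: HIT. Cache (LRU->MRU): [52 29 79 4]
  11. access 4: HIT. Cache (LRU->MRU): [52 29 79 4]
  12. access 4: HIT. Cache (LRU->MRU): [52 29 79 4]
  13. access 29: HIT. Cache (LRU->MRU): [52 79 4 29]
  14. access 11: MISS. Cache (LRU->MRU): [52 79 4 29 11]
  15. access 4: HIT. Cache (LRU->MRU): [52 79 29 11 4]
  16. access 69: MISS. Cache (LRU->MRU): [52 79 29 11 4 69]
  17. access 79: HIT. Cache (LRU->MRU): [52 29 11 4 69 79]
  18. access 1: MISS. Cache (LRU->MRU): [52 29 11 4 69 79 1]
  19. access 69: HIT. Cache (LRU->MRU): [52 29 11 4 79 1 69]
  20. access 63: MISS. Cache (LRU->MRU): [52 29 11 4 79 1 69 63]
  21. access 1: HIT. Cache (LRU->MRU): [52 29 11 4 79 69 63 1]
  22. access 69: HIT. Cache (LRU->MRU): [52 29 11 4 79 63 1 69]
  23. access 1: HIT. Cache (LRU->MRU): [52 29 11 4 79 63 69 1]
  24. access 29: HIT. Cache (LRU->MRU): [52 11 4 79 63 69 1 29]
  25. access 69: HIT. Cache (LRU->MRU): [52 11 4 79 63 1 29 69]
  26. access 29: HIT. Cache (LRU->MRU): [52 11 4 79 63 1 69 29]
  27. access 4: HIT. Cache (LRU->MRU): [52 11 79 63 1 69 29 4]
  28. access 69: HIT. Cache (LRU->MRU): [52 11 79 63 1 29 4 69]
  29. access 79: HIT. Cache (LRU->MRU): [52 11 63 1 29 4 69 79]
  30. access 52: HIT. Cache (LRU->MRU): [11 63 1 29 4 69 79 52]
  31. access 69: HIT. Cache (LRU->MRU): [11 63 1 29 4 79 52 69]
  32. access 1: HIT. Cache (LRU->MRU): [11 63 29 4 79 52 69 1]
  33. access 69: HIT. Cache (LRU->MRU): [11 63 29 4 79 52 1 69]
  34. access 68: MISS, evict 11. Cache (LRU->MRU): [63 29 4 79 52 1 69 68]
Total: 25 hits, 9 misses, 1 evictions

Answer: 1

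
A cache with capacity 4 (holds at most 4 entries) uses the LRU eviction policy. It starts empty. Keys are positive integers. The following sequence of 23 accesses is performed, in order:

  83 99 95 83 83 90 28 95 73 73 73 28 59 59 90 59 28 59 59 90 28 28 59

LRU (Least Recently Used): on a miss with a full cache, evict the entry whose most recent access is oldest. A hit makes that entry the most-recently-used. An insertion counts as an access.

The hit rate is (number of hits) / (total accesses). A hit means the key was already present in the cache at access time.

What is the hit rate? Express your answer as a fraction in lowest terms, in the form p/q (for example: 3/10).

Answer: 15/23

Derivation:
LRU simulation (capacity=4):
  1. access 83: MISS. Cache (LRU->MRU): [83]
  2. access 99: MISS. Cache (LRU->MRU): [83 99]
  3. access 95: MISS. Cache (LRU->MRU): [83 99 95]
  4. access 83: HIT. Cache (LRU->MRU): [99 95 83]
  5. access 83: HIT. Cache (LRU->MRU): [99 95 83]
  6. access 90: MISS. Cache (LRU->MRU): [99 95 83 90]
  7. access 28: MISS, evict 99. Cache (LRU->MRU): [95 83 90 28]
  8. access 95: HIT. Cache (LRU->MRU): [83 90 28 95]
  9. access 73: MISS, evict 83. Cache (LRU->MRU): [90 28 95 73]
  10. access 73: HIT. Cache (LRU->MRU): [90 28 95 73]
  11. access 73: HIT. Cache (LRU->MRU): [90 28 95 73]
  12. access 28: HIT. Cache (LRU->MRU): [90 95 73 28]
  13. access 59: MISS, evict 90. Cache (LRU->MRU): [95 73 28 59]
  14. access 59: HIT. Cache (LRU->MRU): [95 73 28 59]
  15. access 90: MISS, evict 95. Cache (LRU->MRU): [73 28 59 90]
  16. access 59: HIT. Cache (LRU->MRU): [73 28 90 59]
  17. access 28: HIT. Cache (LRU->MRU): [73 90 59 28]
  18. access 59: HIT. Cache (LRU->MRU): [73 90 28 59]
  19. access 59: HIT. Cache (LRU->MRU): [73 90 28 59]
  20. access 90: HIT. Cache (LRU->MRU): [73 28 59 90]
  21. access 28: HIT. Cache (LRU->MRU): [73 59 90 28]
  22. access 28: HIT. Cache (LRU->MRU): [73 59 90 28]
  23. access 59: HIT. Cache (LRU->MRU): [73 90 28 59]
Total: 15 hits, 8 misses, 4 evictions

Hit rate = 15/23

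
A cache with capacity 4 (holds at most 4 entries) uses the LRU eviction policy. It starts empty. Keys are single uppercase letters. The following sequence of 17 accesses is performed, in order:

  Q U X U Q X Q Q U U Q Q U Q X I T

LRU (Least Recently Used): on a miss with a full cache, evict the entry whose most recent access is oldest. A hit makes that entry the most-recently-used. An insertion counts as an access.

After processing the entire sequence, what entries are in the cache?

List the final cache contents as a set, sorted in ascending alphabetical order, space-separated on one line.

Answer: I Q T X

Derivation:
LRU simulation (capacity=4):
  1. access Q: MISS. Cache (LRU->MRU): [Q]
  2. access U: MISS. Cache (LRU->MRU): [Q U]
  3. access X: MISS. Cache (LRU->MRU): [Q U X]
  4. access U: HIT. Cache (LRU->MRU): [Q X U]
  5. access Q: HIT. Cache (LRU->MRU): [X U Q]
  6. access X: HIT. Cache (LRU->MRU): [U Q X]
  7. access Q: HIT. Cache (LRU->MRU): [U X Q]
  8. access Q: HIT. Cache (LRU->MRU): [U X Q]
  9. access U: HIT. Cache (LRU->MRU): [X Q U]
  10. access U: HIT. Cache (LRU->MRU): [X Q U]
  11. access Q: HIT. Cache (LRU->MRU): [X U Q]
  12. access Q: HIT. Cache (LRU->MRU): [X U Q]
  13. access U: HIT. Cache (LRU->MRU): [X Q U]
  14. access Q: HIT. Cache (LRU->MRU): [X U Q]
  15. access X: HIT. Cache (LRU->MRU): [U Q X]
  16. access I: MISS. Cache (LRU->MRU): [U Q X I]
  17. access T: MISS, evict U. Cache (LRU->MRU): [Q X I T]
Total: 12 hits, 5 misses, 1 evictions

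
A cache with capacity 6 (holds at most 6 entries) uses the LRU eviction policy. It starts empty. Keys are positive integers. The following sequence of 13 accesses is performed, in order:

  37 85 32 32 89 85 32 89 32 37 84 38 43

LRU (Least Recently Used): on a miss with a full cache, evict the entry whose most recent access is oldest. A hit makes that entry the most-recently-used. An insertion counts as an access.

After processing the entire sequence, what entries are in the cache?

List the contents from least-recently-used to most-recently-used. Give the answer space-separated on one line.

LRU simulation (capacity=6):
  1. access 37: MISS. Cache (LRU->MRU): [37]
  2. access 85: MISS. Cache (LRU->MRU): [37 85]
  3. access 32: MISS. Cache (LRU->MRU): [37 85 32]
  4. access 32: HIT. Cache (LRU->MRU): [37 85 32]
  5. access 89: MISS. Cache (LRU->MRU): [37 85 32 89]
  6. access 85: HIT. Cache (LRU->MRU): [37 32 89 85]
  7. access 32: HIT. Cache (LRU->MRU): [37 89 85 32]
  8. access 89: HIT. Cache (LRU->MRU): [37 85 32 89]
  9. access 32: HIT. Cache (LRU->MRU): [37 85 89 32]
  10. access 37: HIT. Cache (LRU->MRU): [85 89 32 37]
  11. access 84: MISS. Cache (LRU->MRU): [85 89 32 37 84]
  12. access 38: MISS. Cache (LRU->MRU): [85 89 32 37 84 38]
  13. access 43: MISS, evict 85. Cache (LRU->MRU): [89 32 37 84 38 43]
Total: 6 hits, 7 misses, 1 evictions

Answer: 89 32 37 84 38 43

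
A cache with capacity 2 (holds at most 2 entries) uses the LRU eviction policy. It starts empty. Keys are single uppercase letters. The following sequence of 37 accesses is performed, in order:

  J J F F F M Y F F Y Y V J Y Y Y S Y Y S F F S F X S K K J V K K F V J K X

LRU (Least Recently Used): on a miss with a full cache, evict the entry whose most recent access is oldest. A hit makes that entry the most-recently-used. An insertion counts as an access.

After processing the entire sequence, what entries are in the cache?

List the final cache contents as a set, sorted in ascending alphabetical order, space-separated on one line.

Answer: K X

Derivation:
LRU simulation (capacity=2):
  1. access J: MISS. Cache (LRU->MRU): [J]
  2. access J: HIT. Cache (LRU->MRU): [J]
  3. access F: MISS. Cache (LRU->MRU): [J F]
  4. access F: HIT. Cache (LRU->MRU): [J F]
  5. access F: HIT. Cache (LRU->MRU): [J F]
  6. access M: MISS, evict J. Cache (LRU->MRU): [F M]
  7. access Y: MISS, evict F. Cache (LRU->MRU): [M Y]
  8. access F: MISS, evict M. Cache (LRU->MRU): [Y F]
  9. access F: HIT. Cache (LRU->MRU): [Y F]
  10. access Y: HIT. Cache (LRU->MRU): [F Y]
  11. access Y: HIT. Cache (LRU->MRU): [F Y]
  12. access V: MISS, evict F. Cache (LRU->MRU): [Y V]
  13. access J: MISS, evict Y. Cache (LRU->MRU): [V J]
  14. access Y: MISS, evict V. Cache (LRU->MRU): [J Y]
  15. access Y: HIT. Cache (LRU->MRU): [J Y]
  16. access Y: HIT. Cache (LRU->MRU): [J Y]
  17. access S: MISS, evict J. Cache (LRU->MRU): [Y S]
  18. access Y: HIT. Cache (LRU->MRU): [S Y]
  19. access Y: HIT. Cache (LRU->MRU): [S Y]
  20. access S: HIT. Cache (LRU->MRU): [Y S]
  21. access F: MISS, evict Y. Cache (LRU->MRU): [S F]
  22. access F: HIT. Cache (LRU->MRU): [S F]
  23. access S: HIT. Cache (LRU->MRU): [F S]
  24. access F: HIT. Cache (LRU->MRU): [S F]
  25. access X: MISS, evict S. Cache (LRU->MRU): [F X]
  26. access S: MISS, evict F. Cache (LRU->MRU): [X S]
  27. access K: MISS, evict X. Cache (LRU->MRU): [S K]
  28. access K: HIT. Cache (LRU->MRU): [S K]
  29. access J: MISS, evict S. Cache (LRU->MRU): [K J]
  30. access V: MISS, evict K. Cache (LRU->MRU): [J V]
  31. access K: MISS, evict J. Cache (LRU->MRU): [V K]
  32. access K: HIT. Cache (LRU->MRU): [V K]
  33. access F: MISS, evict V. Cache (LRU->MRU): [K F]
  34. access V: MISS, evict K. Cache (LRU->MRU): [F V]
  35. access J: MISS, evict F. Cache (LRU->MRU): [V J]
  36. access K: MISS, evict V. Cache (LRU->MRU): [J K]
  37. access X: MISS, evict J. Cache (LRU->MRU): [K X]
Total: 16 hits, 21 misses, 19 evictions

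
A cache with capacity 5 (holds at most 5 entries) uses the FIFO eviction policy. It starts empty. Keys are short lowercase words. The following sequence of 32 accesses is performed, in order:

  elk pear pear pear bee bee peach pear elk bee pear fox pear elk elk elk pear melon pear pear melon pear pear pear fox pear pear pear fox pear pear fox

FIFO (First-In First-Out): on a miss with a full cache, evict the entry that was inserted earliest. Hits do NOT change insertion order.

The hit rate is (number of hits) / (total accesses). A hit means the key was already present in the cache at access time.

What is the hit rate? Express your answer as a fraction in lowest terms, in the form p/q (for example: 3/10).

Answer: 13/16

Derivation:
FIFO simulation (capacity=5):
  1. access elk: MISS. Cache (old->new): [elk]
  2. access pear: MISS. Cache (old->new): [elk pear]
  3. access pear: HIT. Cache (old->new): [elk pear]
  4. access pear: HIT. Cache (old->new): [elk pear]
  5. access bee: MISS. Cache (old->new): [elk pear bee]
  6. access bee: HIT. Cache (old->new): [elk pear bee]
  7. access peach: MISS. Cache (old->new): [elk pear bee peach]
  8. access pear: HIT. Cache (old->new): [elk pear bee peach]
  9. access elk: HIT. Cache (old->new): [elk pear bee peach]
  10. access bee: HIT. Cache (old->new): [elk pear bee peach]
  11. access pear: HIT. Cache (old->new): [elk pear bee peach]
  12. access fox: MISS. Cache (old->new): [elk pear bee peach fox]
  13. access pear: HIT. Cache (old->new): [elk pear bee peach fox]
  14. access elk: HIT. Cache (old->new): [elk pear bee peach fox]
  15. access elk: HIT. Cache (old->new): [elk pear bee peach fox]
  16. access elk: HIT. Cache (old->new): [elk pear bee peach fox]
  17. access pear: HIT. Cache (old->new): [elk pear bee peach fox]
  18. access melon: MISS, evict elk. Cache (old->new): [pear bee peach fox melon]
  19. access pear: HIT. Cache (old->new): [pear bee peach fox melon]
  20. access pear: HIT. Cache (old->new): [pear bee peach fox melon]
  21. access melon: HIT. Cache (old->new): [pear bee peach fox melon]
  22. access pear: HIT. Cache (old->new): [pear bee peach fox melon]
  23. access pear: HIT. Cache (old->new): [pear bee peach fox melon]
  24. access pear: HIT. Cache (old->new): [pear bee peach fox melon]
  25. access fox: HIT. Cache (old->new): [pear bee peach fox melon]
  26. access pear: HIT. Cache (old->new): [pear bee peach fox melon]
  27. access pear: HIT. Cache (old->new): [pear bee peach fox melon]
  28. access pear: HIT. Cache (old->new): [pear bee peach fox melon]
  29. access fox: HIT. Cache (old->new): [pear bee peach fox melon]
  30. access pear: HIT. Cache (old->new): [pear bee peach fox melon]
  31. access pear: HIT. Cache (old->new): [pear bee peach fox melon]
  32. access fox: HIT. Cache (old->new): [pear bee peach fox melon]
Total: 26 hits, 6 misses, 1 evictions

Hit rate = 26/32 = 13/16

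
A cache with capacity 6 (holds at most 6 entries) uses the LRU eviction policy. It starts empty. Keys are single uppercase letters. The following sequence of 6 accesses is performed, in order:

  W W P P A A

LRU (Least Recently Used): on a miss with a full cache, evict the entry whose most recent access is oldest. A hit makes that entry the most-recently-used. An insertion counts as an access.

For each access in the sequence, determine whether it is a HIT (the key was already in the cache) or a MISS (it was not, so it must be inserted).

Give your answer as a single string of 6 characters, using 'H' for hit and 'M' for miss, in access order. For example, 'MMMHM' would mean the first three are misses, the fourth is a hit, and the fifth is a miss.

LRU simulation (capacity=6):
  1. access W: MISS. Cache (LRU->MRU): [W]
  2. access W: HIT. Cache (LRU->MRU): [W]
  3. access P: MISS. Cache (LRU->MRU): [W P]
  4. access P: HIT. Cache (LRU->MRU): [W P]
  5. access A: MISS. Cache (LRU->MRU): [W P A]
  6. access A: HIT. Cache (LRU->MRU): [W P A]
Total: 3 hits, 3 misses, 0 evictions

Answer: MHMHMH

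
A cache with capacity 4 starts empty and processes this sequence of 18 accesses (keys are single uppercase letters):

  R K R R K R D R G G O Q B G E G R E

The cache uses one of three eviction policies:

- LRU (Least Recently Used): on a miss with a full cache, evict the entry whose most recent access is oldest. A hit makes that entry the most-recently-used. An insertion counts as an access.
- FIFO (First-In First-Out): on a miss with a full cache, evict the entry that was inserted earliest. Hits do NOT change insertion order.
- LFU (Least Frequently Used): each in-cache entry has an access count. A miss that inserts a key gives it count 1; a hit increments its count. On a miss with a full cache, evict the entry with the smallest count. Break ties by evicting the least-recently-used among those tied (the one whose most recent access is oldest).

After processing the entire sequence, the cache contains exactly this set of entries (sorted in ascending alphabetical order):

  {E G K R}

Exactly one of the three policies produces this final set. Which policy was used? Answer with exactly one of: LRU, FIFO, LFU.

Simulating under each policy and comparing final sets:
  LRU: final set = {B E G R} -> differs
  FIFO: final set = {B E G R} -> differs
  LFU: final set = {E G K R} -> MATCHES target
Only LFU produces the target set.

Answer: LFU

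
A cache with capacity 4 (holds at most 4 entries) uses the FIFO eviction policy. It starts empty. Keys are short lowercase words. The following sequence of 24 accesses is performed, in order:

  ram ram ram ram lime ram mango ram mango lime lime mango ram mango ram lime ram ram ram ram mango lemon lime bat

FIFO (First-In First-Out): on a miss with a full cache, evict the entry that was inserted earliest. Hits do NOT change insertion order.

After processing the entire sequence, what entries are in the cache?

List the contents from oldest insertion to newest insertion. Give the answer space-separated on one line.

FIFO simulation (capacity=4):
  1. access ram: MISS. Cache (old->new): [ram]
  2. access ram: HIT. Cache (old->new): [ram]
  3. access ram: HIT. Cache (old->new): [ram]
  4. access ram: HIT. Cache (old->new): [ram]
  5. access lime: MISS. Cache (old->new): [ram lime]
  6. access ram: HIT. Cache (old->new): [ram lime]
  7. access mango: MISS. Cache (old->new): [ram lime mango]
  8. access ram: HIT. Cache (old->new): [ram lime mango]
  9. access mango: HIT. Cache (old->new): [ram lime mango]
  10. access lime: HIT. Cache (old->new): [ram lime mango]
  11. access lime: HIT. Cache (old->new): [ram lime mango]
  12. access mango: HIT. Cache (old->new): [ram lime mango]
  13. access ram: HIT. Cache (old->new): [ram lime mango]
  14. access mango: HIT. Cache (old->new): [ram lime mango]
  15. access ram: HIT. Cache (old->new): [ram lime mango]
  16. access lime: HIT. Cache (old->new): [ram lime mango]
  17. access ram: HIT. Cache (old->new): [ram lime mango]
  18. access ram: HIT. Cache (old->new): [ram lime mango]
  19. access ram: HIT. Cache (old->new): [ram lime mango]
  20. access ram: HIT. Cache (old->new): [ram lime mango]
  21. access mango: HIT. Cache (old->new): [ram lime mango]
  22. access lemon: MISS. Cache (old->new): [ram lime mango lemon]
  23. access lime: HIT. Cache (old->new): [ram lime mango lemon]
  24. access bat: MISS, evict ram. Cache (old->new): [lime mango lemon bat]
Total: 19 hits, 5 misses, 1 evictions

Answer: lime mango lemon bat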